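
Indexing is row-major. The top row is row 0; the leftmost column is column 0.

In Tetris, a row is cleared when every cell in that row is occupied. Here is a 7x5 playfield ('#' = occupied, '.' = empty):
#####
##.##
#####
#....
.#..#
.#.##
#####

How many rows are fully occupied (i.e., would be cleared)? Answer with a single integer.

Answer: 3

Derivation:
Check each row:
  row 0: 0 empty cells -> FULL (clear)
  row 1: 1 empty cell -> not full
  row 2: 0 empty cells -> FULL (clear)
  row 3: 4 empty cells -> not full
  row 4: 3 empty cells -> not full
  row 5: 2 empty cells -> not full
  row 6: 0 empty cells -> FULL (clear)
Total rows cleared: 3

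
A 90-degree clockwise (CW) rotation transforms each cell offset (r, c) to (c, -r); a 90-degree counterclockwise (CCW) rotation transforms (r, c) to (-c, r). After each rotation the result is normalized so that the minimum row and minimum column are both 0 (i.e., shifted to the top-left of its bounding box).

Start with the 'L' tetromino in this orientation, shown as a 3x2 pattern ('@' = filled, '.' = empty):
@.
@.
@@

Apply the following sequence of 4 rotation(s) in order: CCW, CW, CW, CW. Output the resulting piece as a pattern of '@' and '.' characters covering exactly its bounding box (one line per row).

Start:
@.
@.
@@
After rotation 1 (CCW):
..@
@@@
After rotation 2 (CW):
@.
@.
@@
After rotation 3 (CW):
@@@
@..
After rotation 4 (CW):
@@
.@
.@

Answer: @@
.@
.@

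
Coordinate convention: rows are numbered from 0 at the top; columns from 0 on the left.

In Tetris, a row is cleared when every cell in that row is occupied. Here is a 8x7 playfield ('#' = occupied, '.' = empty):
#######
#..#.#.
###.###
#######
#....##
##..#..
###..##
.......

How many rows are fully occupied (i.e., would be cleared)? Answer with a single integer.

Check each row:
  row 0: 0 empty cells -> FULL (clear)
  row 1: 4 empty cells -> not full
  row 2: 1 empty cell -> not full
  row 3: 0 empty cells -> FULL (clear)
  row 4: 4 empty cells -> not full
  row 5: 4 empty cells -> not full
  row 6: 2 empty cells -> not full
  row 7: 7 empty cells -> not full
Total rows cleared: 2

Answer: 2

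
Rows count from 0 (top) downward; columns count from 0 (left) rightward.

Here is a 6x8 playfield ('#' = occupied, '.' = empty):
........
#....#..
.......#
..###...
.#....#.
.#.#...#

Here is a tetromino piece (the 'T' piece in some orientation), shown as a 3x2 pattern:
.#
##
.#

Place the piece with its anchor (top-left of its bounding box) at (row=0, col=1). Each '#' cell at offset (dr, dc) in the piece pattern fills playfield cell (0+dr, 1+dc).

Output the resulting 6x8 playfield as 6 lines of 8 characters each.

Answer: ..#.....
###..#..
..#....#
..###...
.#....#.
.#.#...#

Derivation:
Fill (0+0,1+1) = (0,2)
Fill (0+1,1+0) = (1,1)
Fill (0+1,1+1) = (1,2)
Fill (0+2,1+1) = (2,2)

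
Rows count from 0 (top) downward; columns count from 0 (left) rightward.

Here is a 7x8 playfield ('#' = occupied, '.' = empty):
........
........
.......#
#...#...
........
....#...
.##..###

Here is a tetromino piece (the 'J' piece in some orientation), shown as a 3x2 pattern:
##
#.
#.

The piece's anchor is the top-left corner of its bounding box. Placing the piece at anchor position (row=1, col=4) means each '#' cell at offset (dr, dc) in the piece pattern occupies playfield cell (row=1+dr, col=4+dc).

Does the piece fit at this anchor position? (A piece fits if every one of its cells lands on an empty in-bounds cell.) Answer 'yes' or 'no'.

Answer: no

Derivation:
Check each piece cell at anchor (1, 4):
  offset (0,0) -> (1,4): empty -> OK
  offset (0,1) -> (1,5): empty -> OK
  offset (1,0) -> (2,4): empty -> OK
  offset (2,0) -> (3,4): occupied ('#') -> FAIL
All cells valid: no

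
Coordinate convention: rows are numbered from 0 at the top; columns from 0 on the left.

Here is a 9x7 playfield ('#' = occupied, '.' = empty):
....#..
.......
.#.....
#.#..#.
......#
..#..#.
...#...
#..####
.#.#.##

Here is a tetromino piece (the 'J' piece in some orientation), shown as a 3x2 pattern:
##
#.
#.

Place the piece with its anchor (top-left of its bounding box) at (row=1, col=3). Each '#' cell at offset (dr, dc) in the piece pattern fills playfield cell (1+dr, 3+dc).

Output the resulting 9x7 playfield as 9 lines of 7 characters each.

Answer: ....#..
...##..
.#.#...
#.##.#.
......#
..#..#.
...#...
#..####
.#.#.##

Derivation:
Fill (1+0,3+0) = (1,3)
Fill (1+0,3+1) = (1,4)
Fill (1+1,3+0) = (2,3)
Fill (1+2,3+0) = (3,3)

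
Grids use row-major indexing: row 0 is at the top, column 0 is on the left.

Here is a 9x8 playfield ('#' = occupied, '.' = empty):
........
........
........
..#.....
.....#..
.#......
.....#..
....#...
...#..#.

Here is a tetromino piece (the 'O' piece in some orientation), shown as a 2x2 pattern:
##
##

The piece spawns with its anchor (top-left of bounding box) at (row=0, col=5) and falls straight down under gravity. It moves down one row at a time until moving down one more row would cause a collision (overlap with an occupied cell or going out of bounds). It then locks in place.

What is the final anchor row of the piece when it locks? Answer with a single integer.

Spawn at (row=0, col=5). Try each row:
  row 0: fits
  row 1: fits
  row 2: fits
  row 3: blocked -> lock at row 2

Answer: 2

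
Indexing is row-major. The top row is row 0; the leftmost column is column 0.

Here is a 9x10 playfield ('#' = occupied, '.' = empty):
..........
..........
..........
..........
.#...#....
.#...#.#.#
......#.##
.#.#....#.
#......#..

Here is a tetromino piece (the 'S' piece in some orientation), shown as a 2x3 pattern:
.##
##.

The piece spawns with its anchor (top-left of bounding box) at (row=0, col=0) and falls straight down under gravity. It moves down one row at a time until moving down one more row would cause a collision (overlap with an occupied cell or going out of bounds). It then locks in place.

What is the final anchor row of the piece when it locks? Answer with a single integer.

Answer: 2

Derivation:
Spawn at (row=0, col=0). Try each row:
  row 0: fits
  row 1: fits
  row 2: fits
  row 3: blocked -> lock at row 2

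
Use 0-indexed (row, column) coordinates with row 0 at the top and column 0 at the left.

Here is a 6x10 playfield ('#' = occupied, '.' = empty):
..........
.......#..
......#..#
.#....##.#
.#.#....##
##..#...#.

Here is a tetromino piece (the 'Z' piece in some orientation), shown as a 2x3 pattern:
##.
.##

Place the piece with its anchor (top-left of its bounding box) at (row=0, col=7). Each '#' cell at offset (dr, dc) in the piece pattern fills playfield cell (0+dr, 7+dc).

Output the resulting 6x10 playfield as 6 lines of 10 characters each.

Answer: .......##.
.......###
......#..#
.#....##.#
.#.#....##
##..#...#.

Derivation:
Fill (0+0,7+0) = (0,7)
Fill (0+0,7+1) = (0,8)
Fill (0+1,7+1) = (1,8)
Fill (0+1,7+2) = (1,9)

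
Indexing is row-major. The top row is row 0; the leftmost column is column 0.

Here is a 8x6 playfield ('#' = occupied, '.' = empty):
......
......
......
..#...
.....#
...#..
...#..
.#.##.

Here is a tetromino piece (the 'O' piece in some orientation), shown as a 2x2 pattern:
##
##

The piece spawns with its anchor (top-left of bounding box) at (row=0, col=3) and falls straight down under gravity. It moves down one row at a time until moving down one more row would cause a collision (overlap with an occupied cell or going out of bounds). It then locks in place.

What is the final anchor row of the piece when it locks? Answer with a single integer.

Spawn at (row=0, col=3). Try each row:
  row 0: fits
  row 1: fits
  row 2: fits
  row 3: fits
  row 4: blocked -> lock at row 3

Answer: 3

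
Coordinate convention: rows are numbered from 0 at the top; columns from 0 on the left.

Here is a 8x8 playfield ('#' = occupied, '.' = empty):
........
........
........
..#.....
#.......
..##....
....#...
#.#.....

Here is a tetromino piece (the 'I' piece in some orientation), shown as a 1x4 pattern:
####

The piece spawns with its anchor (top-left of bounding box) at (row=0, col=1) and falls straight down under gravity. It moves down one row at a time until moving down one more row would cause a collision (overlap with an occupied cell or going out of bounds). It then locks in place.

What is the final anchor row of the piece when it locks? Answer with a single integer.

Answer: 2

Derivation:
Spawn at (row=0, col=1). Try each row:
  row 0: fits
  row 1: fits
  row 2: fits
  row 3: blocked -> lock at row 2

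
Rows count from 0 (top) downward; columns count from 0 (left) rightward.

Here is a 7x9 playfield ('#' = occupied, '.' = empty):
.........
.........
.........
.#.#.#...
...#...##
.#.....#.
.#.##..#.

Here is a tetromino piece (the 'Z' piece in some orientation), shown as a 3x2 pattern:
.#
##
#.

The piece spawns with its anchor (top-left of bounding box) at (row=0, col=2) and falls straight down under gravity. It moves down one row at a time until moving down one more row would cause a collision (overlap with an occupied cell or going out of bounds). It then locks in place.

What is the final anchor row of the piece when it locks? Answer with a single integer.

Answer: 1

Derivation:
Spawn at (row=0, col=2). Try each row:
  row 0: fits
  row 1: fits
  row 2: blocked -> lock at row 1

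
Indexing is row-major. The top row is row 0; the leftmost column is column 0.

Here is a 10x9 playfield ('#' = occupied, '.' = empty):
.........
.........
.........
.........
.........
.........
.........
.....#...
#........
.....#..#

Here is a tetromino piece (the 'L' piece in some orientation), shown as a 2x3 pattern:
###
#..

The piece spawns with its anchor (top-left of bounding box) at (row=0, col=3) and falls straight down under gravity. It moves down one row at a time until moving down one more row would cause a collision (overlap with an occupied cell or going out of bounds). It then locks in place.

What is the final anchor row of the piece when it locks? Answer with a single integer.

Spawn at (row=0, col=3). Try each row:
  row 0: fits
  row 1: fits
  row 2: fits
  row 3: fits
  row 4: fits
  row 5: fits
  row 6: fits
  row 7: blocked -> lock at row 6

Answer: 6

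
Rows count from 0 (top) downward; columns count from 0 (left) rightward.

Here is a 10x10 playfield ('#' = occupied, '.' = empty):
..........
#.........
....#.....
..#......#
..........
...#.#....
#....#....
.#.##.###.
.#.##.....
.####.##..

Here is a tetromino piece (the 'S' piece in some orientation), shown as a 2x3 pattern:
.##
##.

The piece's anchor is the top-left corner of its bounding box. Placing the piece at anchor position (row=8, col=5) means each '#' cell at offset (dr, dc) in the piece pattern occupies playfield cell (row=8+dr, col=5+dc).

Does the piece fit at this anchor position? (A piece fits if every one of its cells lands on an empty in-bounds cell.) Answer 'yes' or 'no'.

Answer: no

Derivation:
Check each piece cell at anchor (8, 5):
  offset (0,1) -> (8,6): empty -> OK
  offset (0,2) -> (8,7): empty -> OK
  offset (1,0) -> (9,5): empty -> OK
  offset (1,1) -> (9,6): occupied ('#') -> FAIL
All cells valid: no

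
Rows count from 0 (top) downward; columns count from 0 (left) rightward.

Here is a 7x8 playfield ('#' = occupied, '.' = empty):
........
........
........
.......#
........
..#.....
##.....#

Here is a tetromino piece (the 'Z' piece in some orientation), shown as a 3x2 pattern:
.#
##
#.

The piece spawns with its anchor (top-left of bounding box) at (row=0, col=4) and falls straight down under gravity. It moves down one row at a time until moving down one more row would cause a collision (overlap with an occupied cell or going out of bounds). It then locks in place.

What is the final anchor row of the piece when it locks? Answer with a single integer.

Answer: 4

Derivation:
Spawn at (row=0, col=4). Try each row:
  row 0: fits
  row 1: fits
  row 2: fits
  row 3: fits
  row 4: fits
  row 5: blocked -> lock at row 4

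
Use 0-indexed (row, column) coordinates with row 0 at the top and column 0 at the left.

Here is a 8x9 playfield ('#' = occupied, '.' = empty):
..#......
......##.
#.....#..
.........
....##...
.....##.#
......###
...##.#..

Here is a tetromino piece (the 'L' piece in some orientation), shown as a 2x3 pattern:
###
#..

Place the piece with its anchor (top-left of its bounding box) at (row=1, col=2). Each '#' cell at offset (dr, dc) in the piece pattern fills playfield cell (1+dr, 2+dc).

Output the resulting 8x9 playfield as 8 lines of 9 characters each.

Fill (1+0,2+0) = (1,2)
Fill (1+0,2+1) = (1,3)
Fill (1+0,2+2) = (1,4)
Fill (1+1,2+0) = (2,2)

Answer: ..#......
..###.##.
#.#...#..
.........
....##...
.....##.#
......###
...##.#..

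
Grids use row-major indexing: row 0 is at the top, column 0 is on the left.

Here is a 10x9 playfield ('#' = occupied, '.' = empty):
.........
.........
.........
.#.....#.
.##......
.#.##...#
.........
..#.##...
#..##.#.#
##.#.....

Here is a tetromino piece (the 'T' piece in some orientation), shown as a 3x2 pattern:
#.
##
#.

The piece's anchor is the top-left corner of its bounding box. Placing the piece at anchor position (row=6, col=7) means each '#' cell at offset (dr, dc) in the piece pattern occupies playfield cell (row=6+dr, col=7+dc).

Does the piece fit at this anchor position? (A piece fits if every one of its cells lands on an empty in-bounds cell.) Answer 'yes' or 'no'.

Answer: yes

Derivation:
Check each piece cell at anchor (6, 7):
  offset (0,0) -> (6,7): empty -> OK
  offset (1,0) -> (7,7): empty -> OK
  offset (1,1) -> (7,8): empty -> OK
  offset (2,0) -> (8,7): empty -> OK
All cells valid: yes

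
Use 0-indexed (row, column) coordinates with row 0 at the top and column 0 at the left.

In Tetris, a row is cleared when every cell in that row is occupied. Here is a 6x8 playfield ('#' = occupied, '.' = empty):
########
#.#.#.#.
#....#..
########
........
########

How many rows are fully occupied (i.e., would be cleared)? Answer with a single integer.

Answer: 3

Derivation:
Check each row:
  row 0: 0 empty cells -> FULL (clear)
  row 1: 4 empty cells -> not full
  row 2: 6 empty cells -> not full
  row 3: 0 empty cells -> FULL (clear)
  row 4: 8 empty cells -> not full
  row 5: 0 empty cells -> FULL (clear)
Total rows cleared: 3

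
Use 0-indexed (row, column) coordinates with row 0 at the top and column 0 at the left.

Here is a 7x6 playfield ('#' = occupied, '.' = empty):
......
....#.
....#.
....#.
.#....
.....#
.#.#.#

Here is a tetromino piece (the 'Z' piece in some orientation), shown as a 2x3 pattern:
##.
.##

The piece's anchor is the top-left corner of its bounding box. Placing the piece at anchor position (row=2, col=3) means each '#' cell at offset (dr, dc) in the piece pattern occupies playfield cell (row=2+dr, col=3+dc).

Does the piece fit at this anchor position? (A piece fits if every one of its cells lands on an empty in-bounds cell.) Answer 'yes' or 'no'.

Check each piece cell at anchor (2, 3):
  offset (0,0) -> (2,3): empty -> OK
  offset (0,1) -> (2,4): occupied ('#') -> FAIL
  offset (1,1) -> (3,4): occupied ('#') -> FAIL
  offset (1,2) -> (3,5): empty -> OK
All cells valid: no

Answer: no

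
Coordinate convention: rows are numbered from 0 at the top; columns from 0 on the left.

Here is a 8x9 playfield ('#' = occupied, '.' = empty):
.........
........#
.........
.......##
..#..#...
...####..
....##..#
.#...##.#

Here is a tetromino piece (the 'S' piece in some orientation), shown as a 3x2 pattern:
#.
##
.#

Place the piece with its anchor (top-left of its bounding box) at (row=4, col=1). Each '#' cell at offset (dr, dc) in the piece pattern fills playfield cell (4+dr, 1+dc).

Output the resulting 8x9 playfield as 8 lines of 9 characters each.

Answer: .........
........#
.........
.......##
.##..#...
.######..
..#.##..#
.#...##.#

Derivation:
Fill (4+0,1+0) = (4,1)
Fill (4+1,1+0) = (5,1)
Fill (4+1,1+1) = (5,2)
Fill (4+2,1+1) = (6,2)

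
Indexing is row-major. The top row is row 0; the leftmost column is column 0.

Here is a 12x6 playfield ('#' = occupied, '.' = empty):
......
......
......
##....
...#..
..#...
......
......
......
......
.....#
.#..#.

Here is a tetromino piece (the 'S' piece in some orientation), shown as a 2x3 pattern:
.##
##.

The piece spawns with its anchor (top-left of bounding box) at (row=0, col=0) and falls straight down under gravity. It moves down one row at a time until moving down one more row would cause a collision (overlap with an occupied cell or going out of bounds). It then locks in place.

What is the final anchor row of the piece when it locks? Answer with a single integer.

Answer: 1

Derivation:
Spawn at (row=0, col=0). Try each row:
  row 0: fits
  row 1: fits
  row 2: blocked -> lock at row 1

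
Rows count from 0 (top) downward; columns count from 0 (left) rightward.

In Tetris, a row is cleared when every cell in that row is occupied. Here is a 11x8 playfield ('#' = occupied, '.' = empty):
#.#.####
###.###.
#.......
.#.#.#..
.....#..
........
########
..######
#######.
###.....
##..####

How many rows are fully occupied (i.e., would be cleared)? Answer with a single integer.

Answer: 1

Derivation:
Check each row:
  row 0: 2 empty cells -> not full
  row 1: 2 empty cells -> not full
  row 2: 7 empty cells -> not full
  row 3: 5 empty cells -> not full
  row 4: 7 empty cells -> not full
  row 5: 8 empty cells -> not full
  row 6: 0 empty cells -> FULL (clear)
  row 7: 2 empty cells -> not full
  row 8: 1 empty cell -> not full
  row 9: 5 empty cells -> not full
  row 10: 2 empty cells -> not full
Total rows cleared: 1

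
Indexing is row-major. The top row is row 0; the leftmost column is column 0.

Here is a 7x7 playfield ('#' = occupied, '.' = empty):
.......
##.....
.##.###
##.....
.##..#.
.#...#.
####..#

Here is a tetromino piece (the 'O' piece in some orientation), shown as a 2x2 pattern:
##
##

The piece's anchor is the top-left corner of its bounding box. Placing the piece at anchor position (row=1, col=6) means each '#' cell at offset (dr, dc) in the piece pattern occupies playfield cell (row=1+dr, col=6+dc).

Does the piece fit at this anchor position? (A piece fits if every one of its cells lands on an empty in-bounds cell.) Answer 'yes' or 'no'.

Check each piece cell at anchor (1, 6):
  offset (0,0) -> (1,6): empty -> OK
  offset (0,1) -> (1,7): out of bounds -> FAIL
  offset (1,0) -> (2,6): occupied ('#') -> FAIL
  offset (1,1) -> (2,7): out of bounds -> FAIL
All cells valid: no

Answer: no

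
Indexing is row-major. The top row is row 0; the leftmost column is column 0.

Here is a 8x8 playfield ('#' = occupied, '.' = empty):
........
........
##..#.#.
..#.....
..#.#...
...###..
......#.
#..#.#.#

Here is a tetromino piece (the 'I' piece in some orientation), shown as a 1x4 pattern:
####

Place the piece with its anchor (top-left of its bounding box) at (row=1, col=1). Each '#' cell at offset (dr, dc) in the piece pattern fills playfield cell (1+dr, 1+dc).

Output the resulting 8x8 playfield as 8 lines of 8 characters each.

Answer: ........
.####...
##..#.#.
..#.....
..#.#...
...###..
......#.
#..#.#.#

Derivation:
Fill (1+0,1+0) = (1,1)
Fill (1+0,1+1) = (1,2)
Fill (1+0,1+2) = (1,3)
Fill (1+0,1+3) = (1,4)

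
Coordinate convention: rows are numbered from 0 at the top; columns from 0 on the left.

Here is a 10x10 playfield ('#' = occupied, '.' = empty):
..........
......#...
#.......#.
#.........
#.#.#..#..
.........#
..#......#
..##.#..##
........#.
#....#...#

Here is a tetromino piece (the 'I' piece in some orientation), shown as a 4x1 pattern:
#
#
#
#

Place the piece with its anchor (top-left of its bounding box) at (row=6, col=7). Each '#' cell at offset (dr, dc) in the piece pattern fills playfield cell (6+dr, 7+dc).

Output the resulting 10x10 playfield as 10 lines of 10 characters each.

Answer: ..........
......#...
#.......#.
#.........
#.#.#..#..
.........#
..#....#.#
..##.#.###
.......##.
#....#.#.#

Derivation:
Fill (6+0,7+0) = (6,7)
Fill (6+1,7+0) = (7,7)
Fill (6+2,7+0) = (8,7)
Fill (6+3,7+0) = (9,7)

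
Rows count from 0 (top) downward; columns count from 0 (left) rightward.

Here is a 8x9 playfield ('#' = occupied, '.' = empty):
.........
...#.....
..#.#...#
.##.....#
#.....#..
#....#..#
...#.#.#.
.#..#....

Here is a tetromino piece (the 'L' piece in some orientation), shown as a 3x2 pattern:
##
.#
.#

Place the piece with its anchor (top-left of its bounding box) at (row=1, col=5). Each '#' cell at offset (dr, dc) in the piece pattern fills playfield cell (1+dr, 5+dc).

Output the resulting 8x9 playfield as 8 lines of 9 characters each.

Answer: .........
...#.##..
..#.#.#.#
.##...#.#
#.....#..
#....#..#
...#.#.#.
.#..#....

Derivation:
Fill (1+0,5+0) = (1,5)
Fill (1+0,5+1) = (1,6)
Fill (1+1,5+1) = (2,6)
Fill (1+2,5+1) = (3,6)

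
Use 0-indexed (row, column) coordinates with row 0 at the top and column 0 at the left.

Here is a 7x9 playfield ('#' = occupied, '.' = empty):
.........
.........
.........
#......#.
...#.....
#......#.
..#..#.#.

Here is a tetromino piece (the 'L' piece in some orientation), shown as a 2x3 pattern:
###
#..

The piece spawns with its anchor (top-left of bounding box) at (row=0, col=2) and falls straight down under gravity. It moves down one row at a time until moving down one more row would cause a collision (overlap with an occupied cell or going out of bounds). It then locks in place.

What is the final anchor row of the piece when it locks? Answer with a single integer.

Answer: 3

Derivation:
Spawn at (row=0, col=2). Try each row:
  row 0: fits
  row 1: fits
  row 2: fits
  row 3: fits
  row 4: blocked -> lock at row 3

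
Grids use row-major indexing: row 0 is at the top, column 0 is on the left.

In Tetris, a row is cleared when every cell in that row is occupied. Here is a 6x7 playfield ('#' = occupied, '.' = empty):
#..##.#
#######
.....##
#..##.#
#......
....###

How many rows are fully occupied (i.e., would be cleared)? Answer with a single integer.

Check each row:
  row 0: 3 empty cells -> not full
  row 1: 0 empty cells -> FULL (clear)
  row 2: 5 empty cells -> not full
  row 3: 3 empty cells -> not full
  row 4: 6 empty cells -> not full
  row 5: 4 empty cells -> not full
Total rows cleared: 1

Answer: 1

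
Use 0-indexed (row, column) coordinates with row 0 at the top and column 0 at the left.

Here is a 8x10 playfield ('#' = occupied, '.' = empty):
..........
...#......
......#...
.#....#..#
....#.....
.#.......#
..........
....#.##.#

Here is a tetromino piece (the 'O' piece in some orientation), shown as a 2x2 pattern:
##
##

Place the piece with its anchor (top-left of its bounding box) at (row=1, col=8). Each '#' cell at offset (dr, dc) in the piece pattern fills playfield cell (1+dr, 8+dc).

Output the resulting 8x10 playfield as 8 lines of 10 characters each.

Fill (1+0,8+0) = (1,8)
Fill (1+0,8+1) = (1,9)
Fill (1+1,8+0) = (2,8)
Fill (1+1,8+1) = (2,9)

Answer: ..........
...#....##
......#.##
.#....#..#
....#.....
.#.......#
..........
....#.##.#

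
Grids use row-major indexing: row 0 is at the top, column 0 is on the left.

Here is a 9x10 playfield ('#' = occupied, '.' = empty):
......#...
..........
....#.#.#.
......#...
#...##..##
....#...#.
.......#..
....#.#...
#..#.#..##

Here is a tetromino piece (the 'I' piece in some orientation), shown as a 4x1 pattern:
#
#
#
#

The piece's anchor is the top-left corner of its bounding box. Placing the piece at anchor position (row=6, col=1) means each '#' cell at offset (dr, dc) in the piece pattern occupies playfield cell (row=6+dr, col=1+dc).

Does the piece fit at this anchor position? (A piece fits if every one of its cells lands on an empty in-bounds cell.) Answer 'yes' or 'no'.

Check each piece cell at anchor (6, 1):
  offset (0,0) -> (6,1): empty -> OK
  offset (1,0) -> (7,1): empty -> OK
  offset (2,0) -> (8,1): empty -> OK
  offset (3,0) -> (9,1): out of bounds -> FAIL
All cells valid: no

Answer: no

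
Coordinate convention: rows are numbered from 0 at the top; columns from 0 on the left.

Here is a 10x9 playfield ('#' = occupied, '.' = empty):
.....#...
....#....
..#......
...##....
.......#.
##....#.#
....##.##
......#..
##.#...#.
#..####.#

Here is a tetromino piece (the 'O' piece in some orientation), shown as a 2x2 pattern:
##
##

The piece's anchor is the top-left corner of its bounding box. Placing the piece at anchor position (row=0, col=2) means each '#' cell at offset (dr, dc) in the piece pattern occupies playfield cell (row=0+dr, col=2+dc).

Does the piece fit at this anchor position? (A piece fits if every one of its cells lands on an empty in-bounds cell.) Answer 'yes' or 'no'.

Answer: yes

Derivation:
Check each piece cell at anchor (0, 2):
  offset (0,0) -> (0,2): empty -> OK
  offset (0,1) -> (0,3): empty -> OK
  offset (1,0) -> (1,2): empty -> OK
  offset (1,1) -> (1,3): empty -> OK
All cells valid: yes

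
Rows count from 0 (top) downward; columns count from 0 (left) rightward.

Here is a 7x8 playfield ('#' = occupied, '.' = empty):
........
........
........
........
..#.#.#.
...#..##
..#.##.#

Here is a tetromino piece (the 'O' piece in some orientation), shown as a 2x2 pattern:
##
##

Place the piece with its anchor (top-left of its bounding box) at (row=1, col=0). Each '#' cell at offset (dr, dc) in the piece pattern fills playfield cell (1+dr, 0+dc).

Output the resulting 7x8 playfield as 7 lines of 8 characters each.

Fill (1+0,0+0) = (1,0)
Fill (1+0,0+1) = (1,1)
Fill (1+1,0+0) = (2,0)
Fill (1+1,0+1) = (2,1)

Answer: ........
##......
##......
........
..#.#.#.
...#..##
..#.##.#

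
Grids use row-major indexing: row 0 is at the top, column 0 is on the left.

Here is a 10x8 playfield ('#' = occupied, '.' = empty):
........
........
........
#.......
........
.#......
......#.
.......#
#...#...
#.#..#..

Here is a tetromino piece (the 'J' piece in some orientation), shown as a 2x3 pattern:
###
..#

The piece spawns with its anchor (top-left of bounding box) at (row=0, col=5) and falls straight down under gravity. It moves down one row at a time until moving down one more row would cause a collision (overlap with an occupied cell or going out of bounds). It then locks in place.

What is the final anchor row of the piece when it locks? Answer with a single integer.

Spawn at (row=0, col=5). Try each row:
  row 0: fits
  row 1: fits
  row 2: fits
  row 3: fits
  row 4: fits
  row 5: fits
  row 6: blocked -> lock at row 5

Answer: 5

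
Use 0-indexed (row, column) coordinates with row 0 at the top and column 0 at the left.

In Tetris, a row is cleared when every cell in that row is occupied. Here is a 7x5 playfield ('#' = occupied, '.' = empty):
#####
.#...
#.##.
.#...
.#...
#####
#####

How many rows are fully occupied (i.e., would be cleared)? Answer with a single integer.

Answer: 3

Derivation:
Check each row:
  row 0: 0 empty cells -> FULL (clear)
  row 1: 4 empty cells -> not full
  row 2: 2 empty cells -> not full
  row 3: 4 empty cells -> not full
  row 4: 4 empty cells -> not full
  row 5: 0 empty cells -> FULL (clear)
  row 6: 0 empty cells -> FULL (clear)
Total rows cleared: 3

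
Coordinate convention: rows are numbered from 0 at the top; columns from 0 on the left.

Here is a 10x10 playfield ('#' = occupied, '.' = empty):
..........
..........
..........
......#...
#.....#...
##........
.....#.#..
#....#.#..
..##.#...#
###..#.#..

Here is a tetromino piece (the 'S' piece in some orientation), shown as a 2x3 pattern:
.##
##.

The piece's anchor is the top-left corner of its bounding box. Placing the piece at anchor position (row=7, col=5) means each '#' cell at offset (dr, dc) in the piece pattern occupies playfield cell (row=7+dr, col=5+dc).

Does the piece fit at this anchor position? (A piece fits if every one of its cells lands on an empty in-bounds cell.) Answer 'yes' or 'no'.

Check each piece cell at anchor (7, 5):
  offset (0,1) -> (7,6): empty -> OK
  offset (0,2) -> (7,7): occupied ('#') -> FAIL
  offset (1,0) -> (8,5): occupied ('#') -> FAIL
  offset (1,1) -> (8,6): empty -> OK
All cells valid: no

Answer: no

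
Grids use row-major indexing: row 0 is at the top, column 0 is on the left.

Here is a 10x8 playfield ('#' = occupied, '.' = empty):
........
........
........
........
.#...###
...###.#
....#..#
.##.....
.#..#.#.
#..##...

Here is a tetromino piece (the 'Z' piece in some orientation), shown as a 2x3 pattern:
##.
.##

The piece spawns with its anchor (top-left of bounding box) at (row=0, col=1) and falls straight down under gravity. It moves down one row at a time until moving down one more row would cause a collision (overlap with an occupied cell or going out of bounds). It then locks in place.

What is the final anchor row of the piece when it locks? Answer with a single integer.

Spawn at (row=0, col=1). Try each row:
  row 0: fits
  row 1: fits
  row 2: fits
  row 3: fits
  row 4: blocked -> lock at row 3

Answer: 3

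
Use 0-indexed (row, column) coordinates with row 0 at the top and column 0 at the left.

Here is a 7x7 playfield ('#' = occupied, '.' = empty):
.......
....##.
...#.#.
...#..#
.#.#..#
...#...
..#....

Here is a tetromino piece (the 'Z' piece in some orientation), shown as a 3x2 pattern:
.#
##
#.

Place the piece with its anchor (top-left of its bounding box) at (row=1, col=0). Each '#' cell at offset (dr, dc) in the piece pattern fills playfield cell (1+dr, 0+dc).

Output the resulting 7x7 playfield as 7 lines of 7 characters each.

Answer: .......
.#..##.
##.#.#.
#..#..#
.#.#..#
...#...
..#....

Derivation:
Fill (1+0,0+1) = (1,1)
Fill (1+1,0+0) = (2,0)
Fill (1+1,0+1) = (2,1)
Fill (1+2,0+0) = (3,0)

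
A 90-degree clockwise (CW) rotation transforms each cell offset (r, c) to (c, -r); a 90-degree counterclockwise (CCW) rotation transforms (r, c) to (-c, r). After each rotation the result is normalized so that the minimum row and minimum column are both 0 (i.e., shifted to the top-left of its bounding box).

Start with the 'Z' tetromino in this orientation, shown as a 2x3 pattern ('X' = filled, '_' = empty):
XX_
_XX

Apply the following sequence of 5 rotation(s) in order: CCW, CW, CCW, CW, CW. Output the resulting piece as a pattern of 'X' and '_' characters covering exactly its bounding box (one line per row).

Answer: _X
XX
X_

Derivation:
Start:
XX_
_XX
After rotation 1 (CCW):
_X
XX
X_
After rotation 2 (CW):
XX_
_XX
After rotation 3 (CCW):
_X
XX
X_
After rotation 4 (CW):
XX_
_XX
After rotation 5 (CW):
_X
XX
X_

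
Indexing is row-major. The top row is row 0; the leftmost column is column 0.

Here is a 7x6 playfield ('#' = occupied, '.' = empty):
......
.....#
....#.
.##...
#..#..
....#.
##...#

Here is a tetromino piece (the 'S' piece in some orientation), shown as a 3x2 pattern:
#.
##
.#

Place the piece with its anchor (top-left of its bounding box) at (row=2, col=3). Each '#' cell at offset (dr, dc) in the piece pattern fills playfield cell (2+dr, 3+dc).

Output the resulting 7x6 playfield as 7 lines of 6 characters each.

Fill (2+0,3+0) = (2,3)
Fill (2+1,3+0) = (3,3)
Fill (2+1,3+1) = (3,4)
Fill (2+2,3+1) = (4,4)

Answer: ......
.....#
...##.
.####.
#..##.
....#.
##...#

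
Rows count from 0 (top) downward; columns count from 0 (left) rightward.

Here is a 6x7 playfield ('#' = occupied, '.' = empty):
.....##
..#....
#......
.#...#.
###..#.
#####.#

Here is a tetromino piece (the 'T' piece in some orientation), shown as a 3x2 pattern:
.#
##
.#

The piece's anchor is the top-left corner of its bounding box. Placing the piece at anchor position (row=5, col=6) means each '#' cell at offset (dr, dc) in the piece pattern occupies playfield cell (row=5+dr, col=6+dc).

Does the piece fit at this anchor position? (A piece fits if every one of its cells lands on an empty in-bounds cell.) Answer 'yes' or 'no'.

Check each piece cell at anchor (5, 6):
  offset (0,1) -> (5,7): out of bounds -> FAIL
  offset (1,0) -> (6,6): out of bounds -> FAIL
  offset (1,1) -> (6,7): out of bounds -> FAIL
  offset (2,1) -> (7,7): out of bounds -> FAIL
All cells valid: no

Answer: no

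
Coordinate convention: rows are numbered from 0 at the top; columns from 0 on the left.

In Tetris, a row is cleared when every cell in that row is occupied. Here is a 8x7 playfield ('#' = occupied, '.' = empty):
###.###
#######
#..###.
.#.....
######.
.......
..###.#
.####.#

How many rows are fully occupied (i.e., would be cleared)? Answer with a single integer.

Answer: 1

Derivation:
Check each row:
  row 0: 1 empty cell -> not full
  row 1: 0 empty cells -> FULL (clear)
  row 2: 3 empty cells -> not full
  row 3: 6 empty cells -> not full
  row 4: 1 empty cell -> not full
  row 5: 7 empty cells -> not full
  row 6: 3 empty cells -> not full
  row 7: 2 empty cells -> not full
Total rows cleared: 1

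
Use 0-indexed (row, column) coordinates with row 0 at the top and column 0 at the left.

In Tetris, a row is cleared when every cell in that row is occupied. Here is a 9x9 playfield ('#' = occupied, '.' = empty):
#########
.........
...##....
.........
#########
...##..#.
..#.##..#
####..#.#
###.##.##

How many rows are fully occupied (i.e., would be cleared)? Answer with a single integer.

Check each row:
  row 0: 0 empty cells -> FULL (clear)
  row 1: 9 empty cells -> not full
  row 2: 7 empty cells -> not full
  row 3: 9 empty cells -> not full
  row 4: 0 empty cells -> FULL (clear)
  row 5: 6 empty cells -> not full
  row 6: 5 empty cells -> not full
  row 7: 3 empty cells -> not full
  row 8: 2 empty cells -> not full
Total rows cleared: 2

Answer: 2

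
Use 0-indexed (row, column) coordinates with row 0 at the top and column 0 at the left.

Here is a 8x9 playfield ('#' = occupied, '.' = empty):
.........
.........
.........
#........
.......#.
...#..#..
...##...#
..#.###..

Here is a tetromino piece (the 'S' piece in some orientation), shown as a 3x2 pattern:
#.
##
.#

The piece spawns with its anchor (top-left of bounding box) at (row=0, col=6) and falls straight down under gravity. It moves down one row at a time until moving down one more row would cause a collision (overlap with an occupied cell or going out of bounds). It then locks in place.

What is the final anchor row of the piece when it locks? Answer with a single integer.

Spawn at (row=0, col=6). Try each row:
  row 0: fits
  row 1: fits
  row 2: blocked -> lock at row 1

Answer: 1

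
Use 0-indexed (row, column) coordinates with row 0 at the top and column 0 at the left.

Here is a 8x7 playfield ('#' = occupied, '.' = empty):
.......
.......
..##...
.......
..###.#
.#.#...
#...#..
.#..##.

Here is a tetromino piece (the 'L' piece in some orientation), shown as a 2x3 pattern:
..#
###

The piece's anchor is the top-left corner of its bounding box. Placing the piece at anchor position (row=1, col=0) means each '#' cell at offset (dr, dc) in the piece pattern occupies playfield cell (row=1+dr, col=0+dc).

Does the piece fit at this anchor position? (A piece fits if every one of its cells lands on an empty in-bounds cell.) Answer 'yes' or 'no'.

Answer: no

Derivation:
Check each piece cell at anchor (1, 0):
  offset (0,2) -> (1,2): empty -> OK
  offset (1,0) -> (2,0): empty -> OK
  offset (1,1) -> (2,1): empty -> OK
  offset (1,2) -> (2,2): occupied ('#') -> FAIL
All cells valid: no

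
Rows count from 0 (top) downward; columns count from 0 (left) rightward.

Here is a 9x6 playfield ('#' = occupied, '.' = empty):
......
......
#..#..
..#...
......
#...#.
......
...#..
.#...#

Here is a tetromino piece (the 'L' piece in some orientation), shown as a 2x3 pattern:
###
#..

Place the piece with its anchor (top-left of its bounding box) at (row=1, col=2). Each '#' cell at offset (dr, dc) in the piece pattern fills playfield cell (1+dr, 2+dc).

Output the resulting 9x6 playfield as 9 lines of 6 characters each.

Fill (1+0,2+0) = (1,2)
Fill (1+0,2+1) = (1,3)
Fill (1+0,2+2) = (1,4)
Fill (1+1,2+0) = (2,2)

Answer: ......
..###.
#.##..
..#...
......
#...#.
......
...#..
.#...#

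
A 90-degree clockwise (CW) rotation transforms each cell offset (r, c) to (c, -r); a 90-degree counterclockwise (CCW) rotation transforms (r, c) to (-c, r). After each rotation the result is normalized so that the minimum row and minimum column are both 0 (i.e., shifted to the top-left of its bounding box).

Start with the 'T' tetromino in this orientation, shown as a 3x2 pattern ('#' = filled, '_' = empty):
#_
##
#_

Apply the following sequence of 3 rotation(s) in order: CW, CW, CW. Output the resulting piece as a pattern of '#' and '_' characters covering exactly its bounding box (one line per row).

Start:
#_
##
#_
After rotation 1 (CW):
###
_#_
After rotation 2 (CW):
_#
##
_#
After rotation 3 (CW):
_#_
###

Answer: _#_
###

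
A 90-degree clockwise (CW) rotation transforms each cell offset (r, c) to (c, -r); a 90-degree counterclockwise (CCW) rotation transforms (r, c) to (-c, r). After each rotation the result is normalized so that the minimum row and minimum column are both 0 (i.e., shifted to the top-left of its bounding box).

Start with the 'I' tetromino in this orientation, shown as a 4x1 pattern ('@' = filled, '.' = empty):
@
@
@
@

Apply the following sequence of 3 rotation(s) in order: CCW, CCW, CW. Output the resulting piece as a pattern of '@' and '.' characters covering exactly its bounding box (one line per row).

Start:
@
@
@
@
After rotation 1 (CCW):
@@@@
After rotation 2 (CCW):
@
@
@
@
After rotation 3 (CW):
@@@@

Answer: @@@@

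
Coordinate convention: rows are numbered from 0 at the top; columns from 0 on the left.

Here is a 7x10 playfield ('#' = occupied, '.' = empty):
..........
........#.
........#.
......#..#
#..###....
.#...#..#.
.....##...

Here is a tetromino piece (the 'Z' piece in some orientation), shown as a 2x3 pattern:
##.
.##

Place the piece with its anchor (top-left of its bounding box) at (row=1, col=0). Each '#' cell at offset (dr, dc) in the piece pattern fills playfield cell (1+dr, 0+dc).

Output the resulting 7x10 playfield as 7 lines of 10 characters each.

Fill (1+0,0+0) = (1,0)
Fill (1+0,0+1) = (1,1)
Fill (1+1,0+1) = (2,1)
Fill (1+1,0+2) = (2,2)

Answer: ..........
##......#.
.##.....#.
......#..#
#..###....
.#...#..#.
.....##...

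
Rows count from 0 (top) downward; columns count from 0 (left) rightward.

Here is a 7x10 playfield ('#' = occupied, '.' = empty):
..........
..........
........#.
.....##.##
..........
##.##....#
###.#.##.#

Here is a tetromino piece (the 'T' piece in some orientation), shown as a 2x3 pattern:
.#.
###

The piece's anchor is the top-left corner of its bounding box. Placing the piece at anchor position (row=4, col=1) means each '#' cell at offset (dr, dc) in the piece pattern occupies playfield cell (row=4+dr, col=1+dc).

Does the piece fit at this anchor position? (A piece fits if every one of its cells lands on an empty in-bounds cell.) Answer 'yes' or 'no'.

Check each piece cell at anchor (4, 1):
  offset (0,1) -> (4,2): empty -> OK
  offset (1,0) -> (5,1): occupied ('#') -> FAIL
  offset (1,1) -> (5,2): empty -> OK
  offset (1,2) -> (5,3): occupied ('#') -> FAIL
All cells valid: no

Answer: no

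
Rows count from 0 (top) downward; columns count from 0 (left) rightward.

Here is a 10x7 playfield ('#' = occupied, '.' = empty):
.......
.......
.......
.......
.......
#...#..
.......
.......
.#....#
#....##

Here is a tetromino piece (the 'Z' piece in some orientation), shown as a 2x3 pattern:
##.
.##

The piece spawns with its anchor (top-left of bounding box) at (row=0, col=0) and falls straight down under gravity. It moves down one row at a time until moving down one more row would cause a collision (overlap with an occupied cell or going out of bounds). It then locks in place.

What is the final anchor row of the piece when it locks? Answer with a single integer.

Spawn at (row=0, col=0). Try each row:
  row 0: fits
  row 1: fits
  row 2: fits
  row 3: fits
  row 4: fits
  row 5: blocked -> lock at row 4

Answer: 4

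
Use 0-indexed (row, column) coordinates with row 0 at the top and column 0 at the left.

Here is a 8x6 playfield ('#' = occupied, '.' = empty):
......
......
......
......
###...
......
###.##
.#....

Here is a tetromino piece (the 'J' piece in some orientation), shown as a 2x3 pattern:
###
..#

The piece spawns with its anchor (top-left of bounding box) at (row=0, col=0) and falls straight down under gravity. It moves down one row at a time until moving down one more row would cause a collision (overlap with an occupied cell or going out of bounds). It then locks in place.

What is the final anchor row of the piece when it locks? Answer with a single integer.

Spawn at (row=0, col=0). Try each row:
  row 0: fits
  row 1: fits
  row 2: fits
  row 3: blocked -> lock at row 2

Answer: 2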